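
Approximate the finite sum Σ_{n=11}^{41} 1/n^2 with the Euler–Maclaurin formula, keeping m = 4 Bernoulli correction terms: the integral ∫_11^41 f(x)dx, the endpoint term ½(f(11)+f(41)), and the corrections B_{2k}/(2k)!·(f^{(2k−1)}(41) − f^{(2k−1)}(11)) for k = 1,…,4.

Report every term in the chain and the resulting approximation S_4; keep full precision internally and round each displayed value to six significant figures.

∫_11^41 1/x^2 dx evaluates to 0.0665188.
Boundary: ½(f(11) + f(41)) = ½(0.00826446 + 0.000594884) = 0.00442967.
Running total after boundary: 0.0709485.
Correction k=1: B_{2}/2! · (f^{(1)}(41) − f^{(1)}(11)) = 1/12 · (-2.90187e-05 − (-0.00150263)) = 0.000122801.
Partial sum through k=1: 0.0710713.
Correction k=2: B_{4}/4! · (f^{(3)}(41) − f^{(3)}(11)) = −1/720 · (-2.07153e-07 − (-0.000149021)) = -2.06686e-07.
Partial sum through k=2: 0.0710711.
Correction k=3: B_{6}/6! · (f^{(5)}(41) − f^{(5)}(11)) = 1/30240 · (-3.69697e-09 − (-3.69474e-05)) = 1.22168e-09.
Partial sum through k=3: 0.0710711.
Correction k=4: B_{8}/8! · (f^{(7)}(41) − f^{(7)}(11)) = −1/1209600 · (-1.23159e-10 − (-1.70996e-05)) = -1.41365e-11.

S_4 ≈ 0.0710711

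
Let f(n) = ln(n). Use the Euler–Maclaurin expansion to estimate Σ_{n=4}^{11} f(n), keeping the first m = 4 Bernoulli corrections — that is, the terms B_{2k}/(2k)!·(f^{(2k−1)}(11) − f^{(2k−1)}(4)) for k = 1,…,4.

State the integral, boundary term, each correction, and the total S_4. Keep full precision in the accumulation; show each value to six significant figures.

∫_4^11 ln(x) dx evaluates to 13.8317.
½[f(4) + f(11)] = ½[1.38629 + 2.39790] = 1.89209.
Integral + boundary = 15.7238.
Correction k=1: B_{2}/2! · (f^{(1)}(11) − f^{(1)}(4)) = 1/12 · (0.0909091 − 0.250000) = -0.0132576.
Running total after k=1: 15.7105.
Correction k=2: B_{4}/4! · (f^{(3)}(11) − f^{(3)}(4)) = −1/720 · (0.00150263 − 0.0312500) = 4.13158e-05.
Running total after k=2: 15.7105.
Correction k=3: B_{6}/6! · (f^{(5)}(11) − f^{(5)}(4)) = 1/30240 · (0.000149021 − 0.0234375) = -7.70122e-07.
Running total after k=3: 15.7105.
Correction k=4: B_{8}/8! · (f^{(7)}(11) − f^{(7)}(4)) = −1/1209600 · (3.69474e-05 − 0.0439453) = 3.62999e-08.

S_4 ≈ 15.7105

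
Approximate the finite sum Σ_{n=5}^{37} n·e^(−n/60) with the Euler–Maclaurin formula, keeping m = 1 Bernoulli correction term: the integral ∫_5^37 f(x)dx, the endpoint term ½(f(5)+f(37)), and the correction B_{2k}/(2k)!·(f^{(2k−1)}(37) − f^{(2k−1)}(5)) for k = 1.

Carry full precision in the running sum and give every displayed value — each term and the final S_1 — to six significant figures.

The integral term ∫_5^37 x·e^(−x/60) dx = 446.883.
Boundary: ½(f(5) + f(37)) = ½(4.60022 + 19.9704) = 12.2853.
Integral + boundary = 459.168.
Order-1 term: 1/12 · (0.206901 − 0.843374) = -0.0530395.

S_1 ≈ 459.115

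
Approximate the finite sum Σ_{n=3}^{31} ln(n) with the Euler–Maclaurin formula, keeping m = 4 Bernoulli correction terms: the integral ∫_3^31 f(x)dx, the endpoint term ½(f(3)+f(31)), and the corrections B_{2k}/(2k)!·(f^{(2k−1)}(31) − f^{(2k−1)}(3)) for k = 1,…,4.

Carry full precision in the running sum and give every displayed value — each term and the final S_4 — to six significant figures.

The integral term ∫_3^31 ln(x) dx = 75.1578.
Endpoint term: (f(3) + f(31))/2 = (1.09861 + 3.43399)/2 = 2.26630.
Integral + boundary = 77.4241.
Correction k=1: B_{2}/2! · (f^{(1)}(31) − f^{(1)}(3)) = 1/12 · (0.0322581 − 0.333333) = -0.0250896.
Running total after k=1: 77.3990.
Correction k=2: B_{4}/4! · (f^{(3)}(31) − f^{(3)}(3)) = −1/720 · (6.71344e-05 − 0.0740741) = 0.000102787.
Running total after k=2: 77.3991.
Correction k=3: B_{6}/6! · (f^{(5)}(31) − f^{(5)}(3)) = 1/30240 · (8.38306e-07 − 0.0987654) = -3.26602e-06.
Running total after k=3: 77.3991.
Correction k=4: B_{8}/8! · (f^{(7)}(31) − f^{(7)}(3)) = −1/1209600 · (2.61698e-08 − 0.329218) = 2.72171e-07.

S_4 ≈ 77.3991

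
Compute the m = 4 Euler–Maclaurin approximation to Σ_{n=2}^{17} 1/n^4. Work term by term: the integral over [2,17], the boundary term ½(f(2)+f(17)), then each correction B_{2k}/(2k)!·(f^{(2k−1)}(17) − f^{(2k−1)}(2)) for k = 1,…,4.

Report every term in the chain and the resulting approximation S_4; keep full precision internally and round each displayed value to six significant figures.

S_4 ≈ 0.0821590

The integral term ∫_2^17 1/x^4 dx = 0.0415988.
½[f(2) + f(17)] = ½[0.0625000 + 1.19730e-05] = 0.0312560.
Running total after boundary: 0.0728548.
Correction k=1: B_{2}/2! · (f^{(1)}(17) − f^{(1)}(2)) = 1/12 · (-2.81719e-06 − (-0.125000)) = 0.0104164.
Running total after k=1: 0.0832712.
Correction k=2: B_{4}/4! · (f^{(3)}(17) − f^{(3)}(2)) = −1/720 · (-2.92441e-07 − (-0.937500)) = -0.00130208.
Running total after k=2: 0.0819692.
Correction k=3: B_{6}/6! · (f^{(5)}(17) − f^{(5)}(2)) = 1/30240 · (-5.66668e-08 − (-13.1250)) = 0.000434028.
Running total after k=3: 0.0824032.
Correction k=4: B_{8}/8! · (f^{(7)}(17) − f^{(7)}(2)) = −1/1209600 · (-1.76471e-08 − (-295.312)) = -0.000244141.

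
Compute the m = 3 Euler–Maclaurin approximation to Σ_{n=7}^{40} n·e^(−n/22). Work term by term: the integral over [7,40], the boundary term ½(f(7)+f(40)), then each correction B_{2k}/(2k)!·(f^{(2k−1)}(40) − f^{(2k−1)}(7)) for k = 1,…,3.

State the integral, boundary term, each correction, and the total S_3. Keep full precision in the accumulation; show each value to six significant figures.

The integral term ∫_7^40 x·e^(−x/22) dx = 242.721.
Endpoint term: (f(7) + f(40))/2 = (5.09229 + 6.49282)/2 = 5.79256.
So far: 248.513.
Correction k=1: B_{2}/2! · (f^{(1)}(40) − f^{(1)}(7)) = 1/12 · (-0.132808 − 0.496003) = -0.0524009.
After k=1: 248.461.
Correction k=2: B_{4}/4! · (f^{(3)}(40) − f^{(3)}(7)) = −1/720 · (0.000396350 − 0.00403088) = 5.04795e-06.
After k=2: 248.461.
Correction k=3: B_{6}/6! · (f^{(5)}(40) − f^{(5)}(7)) = 1/30240 · (2.20474e-06 − 1.45392e-05) = -4.07884e-10.

S_3 ≈ 248.461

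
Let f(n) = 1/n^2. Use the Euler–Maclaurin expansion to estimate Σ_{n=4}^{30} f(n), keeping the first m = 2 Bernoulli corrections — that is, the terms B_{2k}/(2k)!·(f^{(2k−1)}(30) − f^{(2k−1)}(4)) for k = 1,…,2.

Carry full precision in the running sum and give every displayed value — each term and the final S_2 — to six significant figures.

Integral: ∫_4^30 1/x^2 dx = 0.216667.
Endpoint term: (f(4) + f(30))/2 = (0.0625000 + 0.00111111)/2 = 0.0318056.
Integral + boundary = 0.248472.
k=1: B_{2}/(2)! × [f^{(1)}(30) − f^{(1)}(4)] = 1/12 × (-7.40741e-05 − (-0.0312500)) = 0.00259799.
Partial sum through k=1: 0.251070.
k=2: B_{4}/(4)! × [f^{(3)}(30) − f^{(3)}(4)] = −1/720 × (-9.87654e-07 − (-0.0234375)) = -3.25507e-05.

S_2 ≈ 0.251038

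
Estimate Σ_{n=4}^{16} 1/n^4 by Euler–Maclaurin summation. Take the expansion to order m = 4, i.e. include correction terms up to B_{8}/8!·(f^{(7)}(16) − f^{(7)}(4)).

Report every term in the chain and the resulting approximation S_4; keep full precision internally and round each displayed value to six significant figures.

∫_4^16 1/x^4 dx evaluates to 0.00512695.
Boundary: ½(f(4) + f(16)) = ½(0.00390625 + 1.52588e-05) = 0.00196075.
Running total after boundary: 0.00708771.
k=1: B_{2}/(2)! × [f^{(1)}(16) − f^{(1)}(4)] = 1/12 × (-3.81470e-06 − (-0.00390625)) = 0.000325203.
Partial sum through k=1: 0.00741291.
k=2: B_{4}/(4)! × [f^{(3)}(16) − f^{(3)}(4)] = −1/720 × (-4.47035e-07 − (-0.00732422)) = -1.01719e-05.
Partial sum through k=2: 0.00740274.
k=3: B_{6}/(6)! × [f^{(5)}(16) − f^{(5)}(4)] = 1/30240 × (-9.77889e-08 − (-0.0256348)) = 8.47707e-07.
Partial sum through k=3: 0.00740359.
k=4: B_{8}/(8)! × [f^{(7)}(16) − f^{(7)}(4)] = −1/1209600 × (-3.43789e-08 − (-0.144196)) = -1.19209e-07.

S_4 ≈ 0.00740347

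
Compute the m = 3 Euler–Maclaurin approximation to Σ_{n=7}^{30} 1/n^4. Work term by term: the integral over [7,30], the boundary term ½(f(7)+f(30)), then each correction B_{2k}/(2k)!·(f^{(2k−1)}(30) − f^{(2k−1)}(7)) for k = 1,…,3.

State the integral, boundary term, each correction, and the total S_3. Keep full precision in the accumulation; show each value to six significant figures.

Integral: ∫_7^30 1/x^4 dx = 0.000959472.
Boundary: ½(f(7) + f(30)) = ½(0.000416493 + 1.23457e-06) = 0.000208864.
So far: 0.00116834.
Correction k=1: B_{2}/2! · (f^{(1)}(30) − f^{(1)}(7)) = 1/12 · (-1.64609e-07 − (-0.000237996)) = 1.98193e-05.
Partial sum through k=1: 0.00118815.
Correction k=2: B_{4}/4! · (f^{(3)}(30) − f^{(3)}(7)) = −1/720 · (-5.48697e-09 − (-0.000145712)) = -2.02370e-07.
Partial sum through k=2: 0.00118795.
Correction k=3: B_{6}/6! · (f^{(5)}(30) − f^{(5)}(7)) = 1/30240 · (-3.41411e-10 − (-0.000166528)) = 5.50686e-09.

S_3 ≈ 0.00118796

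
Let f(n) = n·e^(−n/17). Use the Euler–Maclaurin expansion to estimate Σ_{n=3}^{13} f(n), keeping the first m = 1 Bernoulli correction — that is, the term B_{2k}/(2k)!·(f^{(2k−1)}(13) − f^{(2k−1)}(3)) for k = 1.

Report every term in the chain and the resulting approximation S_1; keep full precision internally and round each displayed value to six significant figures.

S_1 ≈ 51.8403

∫_3^13 x·e^(−x/17) dx evaluates to 47.6059.
Boundary: ½(f(3) + f(13)) = ½(2.51467 + 6.05112) = 4.28290.
So far: 51.8887.
k=1: B_{2}/(2)! × [f^{(1)}(13) − f^{(1)}(3)] = 1/12 × (0.109523 − 0.690302) = -0.0483983.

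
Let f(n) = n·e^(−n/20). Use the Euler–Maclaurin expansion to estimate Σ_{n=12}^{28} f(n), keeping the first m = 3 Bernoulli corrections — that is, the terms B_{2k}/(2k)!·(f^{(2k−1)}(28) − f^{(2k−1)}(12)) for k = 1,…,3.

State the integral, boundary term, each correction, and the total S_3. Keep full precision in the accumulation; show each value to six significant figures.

S_3 ≈ 121.225

Integral: ∫_12^28 x·e^(−x/20) dx = 114.506.
Boundary: ½(f(12) + f(28)) = ½(6.58574 + 6.90471) = 6.74523.
So far: 121.252.
k=1: B_{2}/(2)! × [f^{(1)}(28) − f^{(1)}(12)] = 1/12 × (-0.0986388 − 0.219525) = -0.0265136.
Partial sum through k=1: 121.225.
k=2: B_{4}/(4)! × [f^{(3)}(28) − f^{(3)}(12)] = −1/720 × (0.000986388 − 0.00329287) = 3.20345e-06.
Partial sum through k=2: 121.225.
k=3: B_{6}/(6)! × [f^{(5)}(28) − f^{(5)}(12)] = 1/30240 × (5.54843e-06 − 1.50923e-05) = -3.15605e-10.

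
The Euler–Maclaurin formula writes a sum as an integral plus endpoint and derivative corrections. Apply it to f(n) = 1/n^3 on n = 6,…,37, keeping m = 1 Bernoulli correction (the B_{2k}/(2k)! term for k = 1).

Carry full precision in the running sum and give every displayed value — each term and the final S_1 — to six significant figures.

S_1 ≈ 0.0160411

∫_6^37 1/x^3 dx evaluates to 0.0135237.
Endpoint term: (f(6) + f(37))/2 = (0.00462963 + 1.97422e-05)/2 = 0.00232469.
So far: 0.0158483.
k=1: B_{2}/(2)! × [f^{(1)}(37) − f^{(1)}(6)] = 1/12 × (-1.60072e-06 − (-0.00231481)) = 0.000192768.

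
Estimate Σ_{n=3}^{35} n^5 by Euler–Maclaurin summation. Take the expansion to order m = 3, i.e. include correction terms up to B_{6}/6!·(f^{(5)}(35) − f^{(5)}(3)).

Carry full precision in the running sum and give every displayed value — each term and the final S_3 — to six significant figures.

The integral term ∫_3^35 x^5 dx = 3.06377e+08.
Boundary: ½(f(3) + f(35)) = ½(243.000 + 5.25219e+07) = 2.62611e+07.
Integral + boundary = 3.32639e+08.
Order-1 term: 1/12 · (7.50312e+06 − 405.000) = 625227.
Running total after k=1: 3.33264e+08.
Order-2 term: −1/720 · (73500.0 − 540.000) = -101.333.
Running total after k=2: 3.33264e+08.
Order-3 term: 1/30240 · (120.000 − 120.000) = 0.00000.

S_3 ≈ 3.33264e+08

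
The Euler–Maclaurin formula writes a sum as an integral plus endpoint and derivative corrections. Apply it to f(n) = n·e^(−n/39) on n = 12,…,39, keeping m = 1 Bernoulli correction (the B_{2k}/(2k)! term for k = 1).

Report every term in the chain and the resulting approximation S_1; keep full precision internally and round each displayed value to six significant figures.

The integral term ∫_12^39 x·e^(−x/39) dx = 343.107.
Endpoint term: (f(12) + f(39))/2 = (8.82170 + 14.3473)/2 = 11.5845.
So far: 354.692.
Order-1 term: 1/12 · (0.00000 − 0.508944) = -0.0424120.

S_1 ≈ 354.649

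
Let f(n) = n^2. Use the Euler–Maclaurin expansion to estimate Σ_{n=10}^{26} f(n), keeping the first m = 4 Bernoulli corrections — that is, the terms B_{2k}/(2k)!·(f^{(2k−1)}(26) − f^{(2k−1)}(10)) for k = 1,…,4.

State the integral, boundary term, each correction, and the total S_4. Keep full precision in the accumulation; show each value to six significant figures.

∫_10^26 x^2 dx evaluates to 5525.33.
½[f(10) + f(26)] = ½[100.000 + 676.000] = 388.000.
So far: 5913.33.
Order-1 term: 1/12 · (52.0000 − 20.0000) = 2.66667.
After k=1: 5916.00.
Order-2 term: −1/720 · (0.00000 − 0.00000) = 0.00000.
After k=2: 5916.00.
Order-3 term: 1/30240 · (0.00000 − 0.00000) = 0.00000.
After k=3: 5916.00.
Order-4 term: −1/1209600 · (0.00000 − 0.00000) = 0.00000.

S_4 ≈ 5916.00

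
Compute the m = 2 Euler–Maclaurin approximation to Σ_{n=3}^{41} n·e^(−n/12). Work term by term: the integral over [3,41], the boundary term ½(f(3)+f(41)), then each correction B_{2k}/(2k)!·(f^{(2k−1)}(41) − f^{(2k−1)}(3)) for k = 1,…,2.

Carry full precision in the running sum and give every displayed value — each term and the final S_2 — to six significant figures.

S_2 ≈ 121.095

∫_3^41 x·e^(−x/12) dx evaluates to 119.310.
½[f(3) + f(41)] = ½[2.33640 + 1.34569] = 1.84105.
So far: 121.151.
Correction k=1: B_{2}/2! · (f^{(1)}(41) − f^{(1)}(3)) = 1/12 · (-0.0793190 − 0.584101) = -0.0552850.
Running total after k=1: 121.095.
Correction k=2: B_{4}/4! · (f^{(3)}(41) − f^{(3)}(3)) = −1/720 · (-9.49701e-05 − 0.0148729) = 2.07888e-05.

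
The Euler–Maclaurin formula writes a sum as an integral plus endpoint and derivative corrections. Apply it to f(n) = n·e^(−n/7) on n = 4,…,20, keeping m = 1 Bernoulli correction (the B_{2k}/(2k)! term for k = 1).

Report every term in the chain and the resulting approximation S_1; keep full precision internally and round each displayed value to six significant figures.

Integral: ∫_4^20 x·e^(−x/7) dx = 32.6285.
Endpoint term: (f(4) + f(20))/2 = (2.25887 + 1.14865)/2 = 1.70376.
Running total after boundary: 34.3323.
k=1: B_{2}/(2)! × [f^{(1)}(20) − f^{(1)}(4)] = 1/12 × (-0.106661 − 0.242022) = -0.0290569.

S_1 ≈ 34.3032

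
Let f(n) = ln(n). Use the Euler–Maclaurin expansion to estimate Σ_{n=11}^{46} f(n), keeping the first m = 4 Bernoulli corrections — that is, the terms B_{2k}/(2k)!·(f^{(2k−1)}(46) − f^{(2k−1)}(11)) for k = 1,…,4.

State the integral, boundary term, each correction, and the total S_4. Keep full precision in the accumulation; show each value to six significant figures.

S_4 ≈ 117.848

∫_11^46 ln(x) dx evaluates to 114.741.
Boundary: ½(f(11) + f(46)) = ½(2.39790 + 3.82864) = 3.11327.
So far: 117.854.
Order-1 term: 1/12 · (0.0217391 − 0.0909091) = -0.00576416.
Running total after k=1: 117.848.
Order-2 term: −1/720 · (2.05474e-05 − 0.00150263) = 2.05845e-06.
Running total after k=2: 117.848.
Order-3 term: 1/30240 · (1.16526e-07 − 0.000149021) = -4.92409e-09.
Running total after k=3: 117.848.
Order-4 term: −1/1209600 · (1.65207e-09 − 3.69474e-05) = 3.05438e-11.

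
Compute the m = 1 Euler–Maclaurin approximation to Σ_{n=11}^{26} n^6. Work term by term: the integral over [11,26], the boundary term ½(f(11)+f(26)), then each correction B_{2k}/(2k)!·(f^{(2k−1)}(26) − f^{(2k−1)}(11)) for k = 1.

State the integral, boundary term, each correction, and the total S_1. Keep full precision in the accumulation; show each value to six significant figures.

S_1 ≈ 1.30582e+09

Integral: ∫_11^26 x^6 dx = 1.14462e+09.
Boundary: ½(f(11) + f(26)) = ½(1.77156e+06 + 3.08916e+08) = 1.55344e+08.
Running total after boundary: 1.29996e+09.
Correction k=1: B_{2}/2! · (f^{(1)}(26) − f^{(1)}(11)) = 1/12 · (7.12883e+07 − 966306) = 5.86016e+06.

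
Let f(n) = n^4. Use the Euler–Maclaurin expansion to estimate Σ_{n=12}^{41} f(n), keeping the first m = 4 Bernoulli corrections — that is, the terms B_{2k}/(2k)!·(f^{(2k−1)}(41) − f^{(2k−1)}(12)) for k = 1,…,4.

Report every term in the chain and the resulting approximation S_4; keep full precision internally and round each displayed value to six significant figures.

S_4 ≈ 2.45671e+07

Integral: ∫_12^41 x^4 dx = 2.31215e+07.
Boundary: ½(f(12) + f(41)) = ½(20736.0 + 2.82576e+06) = 1.42325e+06.
So far: 2.45447e+07.
Order-1 term: 1/12 · (275684 − 6912.00) = 22397.7.
Running total after k=1: 2.45671e+07.
Order-2 term: −1/720 · (984.000 − 288.000) = -0.966667.
Running total after k=2: 2.45671e+07.
Order-3 term: 1/30240 · (0.00000 − 0.00000) = 0.00000.
Running total after k=3: 2.45671e+07.
Order-4 term: −1/1209600 · (0.00000 − 0.00000) = 0.00000.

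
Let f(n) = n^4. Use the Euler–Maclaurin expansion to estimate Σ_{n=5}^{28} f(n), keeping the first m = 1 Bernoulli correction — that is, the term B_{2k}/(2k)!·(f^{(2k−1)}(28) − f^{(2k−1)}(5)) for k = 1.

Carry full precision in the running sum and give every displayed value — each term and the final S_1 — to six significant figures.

∫_5^28 x^4 dx evaluates to 3.44145e+06.
Endpoint term: (f(5) + f(28))/2 = (625.000 + 614656)/2 = 307640.
Integral + boundary = 3.74909e+06.
k=1: B_{2}/(2)! × [f^{(1)}(28) − f^{(1)}(5)] = 1/12 × (87808.0 − 500.000) = 7275.67.

S_1 ≈ 3.75636e+06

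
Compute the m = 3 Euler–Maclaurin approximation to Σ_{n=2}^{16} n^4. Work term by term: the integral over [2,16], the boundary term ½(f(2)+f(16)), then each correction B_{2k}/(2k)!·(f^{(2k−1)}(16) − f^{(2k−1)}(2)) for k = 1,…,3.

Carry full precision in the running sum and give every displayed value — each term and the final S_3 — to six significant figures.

The integral term ∫_2^16 x^4 dx = 209709.
Endpoint term: (f(2) + f(16))/2 = (16.0000 + 65536.0)/2 = 32776.0.
Running total after boundary: 242485.
Order-1 term: 1/12 · (16384.0 − 32.0000) = 1362.67.
Running total after k=1: 243847.
Order-2 term: −1/720 · (384.000 − 48.0000) = -0.466667.
Running total after k=2: 243847.
Order-3 term: 1/30240 · (0.00000 − 0.00000) = 0.00000.

S_3 ≈ 243847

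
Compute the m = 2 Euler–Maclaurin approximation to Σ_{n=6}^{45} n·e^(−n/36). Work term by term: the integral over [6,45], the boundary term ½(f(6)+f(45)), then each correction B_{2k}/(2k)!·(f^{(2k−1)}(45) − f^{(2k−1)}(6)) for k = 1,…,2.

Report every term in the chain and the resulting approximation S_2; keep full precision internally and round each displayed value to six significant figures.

Integral: ∫_6^45 x·e^(−x/36) dx = 444.432.
½[f(6) + f(45)] = ½[5.07889 + 12.8927] = 8.98580.
Integral + boundary = 453.418.
k=1: B_{2}/(2)! × [f^{(1)}(45) − f^{(1)}(6)] = 1/12 × (-0.0716262 − 0.705401) = -0.0647523.
After k=1: 453.353.
k=2: B_{4}/(4)! × [f^{(3)}(45) − f^{(3)}(6)] = −1/720 × (0.000386870 − 0.00185059) = 2.03294e-06.

S_2 ≈ 453.353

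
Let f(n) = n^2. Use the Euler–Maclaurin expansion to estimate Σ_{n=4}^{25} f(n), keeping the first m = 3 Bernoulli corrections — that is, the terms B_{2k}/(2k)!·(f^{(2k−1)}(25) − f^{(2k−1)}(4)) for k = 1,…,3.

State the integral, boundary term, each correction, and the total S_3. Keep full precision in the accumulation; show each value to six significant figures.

S_3 ≈ 5511.00

The integral term ∫_4^25 x^2 dx = 5187.00.
Boundary: ½(f(4) + f(25)) = ½(16.0000 + 625.000) = 320.500.
Running total after boundary: 5507.50.
Correction k=1: B_{2}/2! · (f^{(1)}(25) − f^{(1)}(4)) = 1/12 · (50.0000 − 8.00000) = 3.50000.
Partial sum through k=1: 5511.00.
Correction k=2: B_{4}/4! · (f^{(3)}(25) − f^{(3)}(4)) = −1/720 · (0.00000 − 0.00000) = 0.00000.
Partial sum through k=2: 5511.00.
Correction k=3: B_{6}/6! · (f^{(5)}(25) − f^{(5)}(4)) = 1/30240 · (0.00000 − 0.00000) = 0.00000.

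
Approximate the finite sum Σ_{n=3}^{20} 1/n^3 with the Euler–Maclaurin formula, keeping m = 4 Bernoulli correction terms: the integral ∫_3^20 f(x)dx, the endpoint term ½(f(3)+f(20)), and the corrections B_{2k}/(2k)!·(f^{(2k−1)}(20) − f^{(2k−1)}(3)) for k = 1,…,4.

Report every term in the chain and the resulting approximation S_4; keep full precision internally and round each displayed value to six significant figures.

S_4 ≈ 0.0758673

∫_3^20 1/x^3 dx evaluates to 0.0543056.
½[f(3) + f(20)] = ½[0.0370370 + 0.000125000] = 0.0185810.
Running total after boundary: 0.0728866.
Correction k=1: B_{2}/2! · (f^{(1)}(20) − f^{(1)}(3)) = 1/12 · (-1.87500e-05 − (-0.0370370)) = 0.00308486.
Partial sum through k=1: 0.0759714.
Correction k=2: B_{4}/4! · (f^{(3)}(20) − f^{(3)}(3)) = −1/720 · (-9.37500e-07 − (-0.0823045)) = -0.000114311.
Partial sum through k=2: 0.0758571.
Correction k=3: B_{6}/6! · (f^{(5)}(20) − f^{(5)}(3)) = 1/30240 · (-9.84375e-08 − (-0.384088)) = 1.27013e-05.
Partial sum through k=3: 0.0758698.
Correction k=4: B_{8}/8! · (f^{(7)}(20) − f^{(7)}(3)) = −1/1209600 · (-1.77188e-08 − (-3.07270)) = -2.54026e-06.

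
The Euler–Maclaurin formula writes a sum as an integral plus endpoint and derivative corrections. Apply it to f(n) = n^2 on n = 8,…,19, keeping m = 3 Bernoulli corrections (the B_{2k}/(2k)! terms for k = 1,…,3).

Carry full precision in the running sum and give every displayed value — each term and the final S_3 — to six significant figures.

S_3 ≈ 2330.00

The integral term ∫_8^19 x^2 dx = 2115.67.
Endpoint term: (f(8) + f(19))/2 = (64.0000 + 361.000)/2 = 212.500.
So far: 2328.17.
Correction k=1: B_{2}/2! · (f^{(1)}(19) − f^{(1)}(8)) = 1/12 · (38.0000 − 16.0000) = 1.83333.
After k=1: 2330.00.
Correction k=2: B_{4}/4! · (f^{(3)}(19) − f^{(3)}(8)) = −1/720 · (0.00000 − 0.00000) = 0.00000.
After k=2: 2330.00.
Correction k=3: B_{6}/6! · (f^{(5)}(19) − f^{(5)}(8)) = 1/30240 · (0.00000 − 0.00000) = 0.00000.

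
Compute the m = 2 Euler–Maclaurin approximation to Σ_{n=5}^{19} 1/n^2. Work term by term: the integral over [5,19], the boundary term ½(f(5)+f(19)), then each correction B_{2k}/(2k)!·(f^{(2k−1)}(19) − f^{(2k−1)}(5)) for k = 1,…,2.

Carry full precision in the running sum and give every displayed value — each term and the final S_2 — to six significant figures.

Integral: ∫_5^19 1/x^2 dx = 0.147368.
Boundary: ½(f(5) + f(19)) = ½(0.0400000 + 0.00277008) = 0.0213850.
Running total after boundary: 0.168753.
Order-1 term: 1/12 · (-0.000291588 − (-0.0160000)) = 0.00130903.
Partial sum through k=1: 0.170062.
Order-2 term: −1/720 · (-9.69267e-06 − (-0.00768000)) = -1.06532e-05.

S_2 ≈ 0.170052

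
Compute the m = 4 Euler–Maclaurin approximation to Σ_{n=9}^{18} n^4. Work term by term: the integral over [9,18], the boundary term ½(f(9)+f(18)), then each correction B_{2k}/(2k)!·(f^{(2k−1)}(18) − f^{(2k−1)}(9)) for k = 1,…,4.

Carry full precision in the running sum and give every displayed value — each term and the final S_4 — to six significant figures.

∫_9^18 x^4 dx evaluates to 366104.
½[f(9) + f(18)] = ½[6561.00 + 104976] = 55768.5.
Running total after boundary: 421872.
Order-1 term: 1/12 · (23328.0 − 2916.00) = 1701.00.
Partial sum through k=1: 423573.
Order-2 term: −1/720 · (432.000 − 216.000) = -0.300000.
Partial sum through k=2: 423573.
Order-3 term: 1/30240 · (0.00000 − 0.00000) = 0.00000.
Partial sum through k=3: 423573.
Order-4 term: −1/1209600 · (0.00000 − 0.00000) = 0.00000.

S_4 ≈ 423573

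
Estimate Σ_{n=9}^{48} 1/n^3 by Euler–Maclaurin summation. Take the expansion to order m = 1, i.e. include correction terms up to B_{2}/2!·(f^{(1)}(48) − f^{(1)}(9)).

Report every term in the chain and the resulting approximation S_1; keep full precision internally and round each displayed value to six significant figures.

S_1 ≈ 0.00668427

∫_9^48 1/x^3 dx evaluates to 0.00595583.
Endpoint term: (f(9) + f(48))/2 = (0.00137174 + 9.04225e-06)/2 = 0.000690392.
So far: 0.00664622.
Order-1 term: 1/12 · (-5.65140e-07 − (-0.000457247)) = 3.80569e-05.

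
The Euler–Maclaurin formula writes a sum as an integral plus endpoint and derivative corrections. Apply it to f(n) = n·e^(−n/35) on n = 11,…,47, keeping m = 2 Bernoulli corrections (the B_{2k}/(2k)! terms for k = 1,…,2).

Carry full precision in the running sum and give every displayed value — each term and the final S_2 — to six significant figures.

S_2 ≈ 436.550

Integral: ∫_11^47 x·e^(−x/35) dx = 426.447.
Endpoint term: (f(11) + f(47))/2 = (8.03341 + 12.2716)/2 = 10.1525.
So far: 436.599.
k=1: B_{2}/(2)! × [f^{(1)}(47) − f^{(1)}(11)] = 1/12 × (-0.0895195 − 0.500784) = -0.0491920.
Partial sum through k=1: 436.550.
k=2: B_{4}/(4)! × [f^{(3)}(47) − f^{(3)}(11)] = −1/720 × (0.000353206 − 0.00160115) = 1.73325e-06.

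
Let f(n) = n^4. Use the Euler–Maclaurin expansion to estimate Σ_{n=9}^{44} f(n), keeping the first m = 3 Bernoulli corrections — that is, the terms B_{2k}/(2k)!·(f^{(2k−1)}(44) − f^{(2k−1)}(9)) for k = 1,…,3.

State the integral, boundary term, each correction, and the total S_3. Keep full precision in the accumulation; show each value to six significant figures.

S_3 ≈ 3.48769e+07

∫_9^44 x^4 dx evaluates to 3.29714e+07.
½[f(9) + f(44)] = ½[6561.00 + 3.74810e+06] = 1.87733e+06.
So far: 3.48488e+07.
Correction k=1: B_{2}/2! · (f^{(1)}(44) − f^{(1)}(9)) = 1/12 · (340736 − 2916.00) = 28151.7.
Partial sum through k=1: 3.48769e+07.
Correction k=2: B_{4}/4! · (f^{(3)}(44) − f^{(3)}(9)) = −1/720 · (1056.00 − 216.000) = -1.16667.
Partial sum through k=2: 3.48769e+07.
Correction k=3: B_{6}/6! · (f^{(5)}(44) − f^{(5)}(9)) = 1/30240 · (0.00000 − 0.00000) = 0.00000.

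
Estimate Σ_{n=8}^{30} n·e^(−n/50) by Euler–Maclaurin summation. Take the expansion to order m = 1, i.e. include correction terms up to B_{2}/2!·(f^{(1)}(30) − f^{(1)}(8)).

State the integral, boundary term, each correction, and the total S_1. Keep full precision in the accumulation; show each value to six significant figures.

S_1 ≈ 287.570

∫_8^30 x·e^(−x/50) dx evaluates to 275.970.
½[f(8) + f(30)] = ½[6.81715 + 16.4643] = 11.6407.
Running total after boundary: 287.611.
Correction k=1: B_{2}/2! · (f^{(1)}(30) − f^{(1)}(8)) = 1/12 · (0.219525 − 0.715801) = -0.0413563.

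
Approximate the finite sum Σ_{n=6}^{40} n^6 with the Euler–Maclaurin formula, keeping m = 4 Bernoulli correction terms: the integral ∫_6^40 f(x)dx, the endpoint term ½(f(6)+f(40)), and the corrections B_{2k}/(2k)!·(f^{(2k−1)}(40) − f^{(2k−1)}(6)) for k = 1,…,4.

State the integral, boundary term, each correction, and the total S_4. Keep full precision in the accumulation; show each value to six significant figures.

S_4 ≈ 2.55049e+10

Integral: ∫_6^40 x^6 dx = 2.34057e+10.
Endpoint term: (f(6) + f(40))/2 = (46656.0 + 4.09600e+09)/2 = 2.04802e+09.
So far: 2.54537e+10.
Order-1 term: 1/12 · (6.14400e+08 − 46656.0) = 5.11961e+07.
After k=1: 2.55049e+10.
Order-2 term: −1/720 · (7.68000e+06 − 25920.0) = -10630.7.
After k=2: 2.55049e+10.
Order-3 term: 1/30240 · (28800.0 − 4320.00) = 0.809524.
After k=3: 2.55049e+10.
Order-4 term: −1/1209600 · (0.00000 − 0.00000) = 0.00000.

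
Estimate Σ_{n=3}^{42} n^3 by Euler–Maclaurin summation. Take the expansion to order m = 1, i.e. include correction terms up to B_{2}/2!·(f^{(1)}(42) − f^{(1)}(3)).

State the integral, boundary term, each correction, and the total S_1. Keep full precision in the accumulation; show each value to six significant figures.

∫_3^42 x^3 dx evaluates to 777904.
Endpoint term: (f(3) + f(42))/2 = (27.0000 + 74088.0)/2 = 37057.5.
Integral + boundary = 814961.
k=1: B_{2}/(2)! × [f^{(1)}(42) − f^{(1)}(3)] = 1/12 × (5292.00 − 27.0000) = 438.750.

S_1 ≈ 815400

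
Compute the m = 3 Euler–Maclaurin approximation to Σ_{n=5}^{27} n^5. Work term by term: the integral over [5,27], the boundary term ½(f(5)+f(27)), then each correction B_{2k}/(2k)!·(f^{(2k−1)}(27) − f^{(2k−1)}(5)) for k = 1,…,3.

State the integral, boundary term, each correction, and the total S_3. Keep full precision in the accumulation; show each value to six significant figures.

Integral: ∫_5^27 x^5 dx = 6.45675e+07.
½[f(5) + f(27)] = ½[3125.00 + 1.43489e+07] = 7.17602e+06.
Integral + boundary = 7.17435e+07.
Order-1 term: 1/12 · (2.65720e+06 − 3125.00) = 221173.
Partial sum through k=1: 7.19647e+07.
Order-2 term: −1/720 · (43740.0 − 1500.00) = -58.6667.
Partial sum through k=2: 7.19646e+07.
Order-3 term: 1/30240 · (120.000 − 120.000) = 0.00000.

S_3 ≈ 7.19646e+07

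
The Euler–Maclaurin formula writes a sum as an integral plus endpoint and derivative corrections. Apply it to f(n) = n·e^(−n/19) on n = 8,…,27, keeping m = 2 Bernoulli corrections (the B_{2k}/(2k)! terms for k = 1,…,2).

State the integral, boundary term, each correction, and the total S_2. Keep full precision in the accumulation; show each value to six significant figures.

S_2 ≈ 131.520

The integral term ∫_8^27 x·e^(−x/19) dx = 125.675.
½[f(8) + f(27)] = ½[5.25084 + 6.51941] = 5.88513.
Running total after boundary: 131.560.
Order-1 term: 1/12 · (-0.101667 − 0.379995) = -0.0401385.
After k=1: 131.520.
Order-2 term: −1/720 · (0.00105610 − 0.00468894) = 5.04561e-06.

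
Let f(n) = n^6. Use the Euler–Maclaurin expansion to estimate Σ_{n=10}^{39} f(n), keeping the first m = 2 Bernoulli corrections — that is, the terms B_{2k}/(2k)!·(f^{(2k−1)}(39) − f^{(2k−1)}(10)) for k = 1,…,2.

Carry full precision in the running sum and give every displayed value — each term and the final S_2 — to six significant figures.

The integral term ∫_10^39 x^6 dx = 1.96030e+10.
Boundary: ½(f(10) + f(39)) = ½(1.00000e+06 + 3.51874e+09) = 1.75987e+09.
Integral + boundary = 2.13629e+10.
Order-1 term: 1/12 · (5.41345e+08 − 600000) = 4.50621e+07.
Running total after k=1: 2.14079e+10.
Order-2 term: −1/720 · (7.11828e+06 − 120000) = -9719.83.

S_2 ≈ 2.14079e+10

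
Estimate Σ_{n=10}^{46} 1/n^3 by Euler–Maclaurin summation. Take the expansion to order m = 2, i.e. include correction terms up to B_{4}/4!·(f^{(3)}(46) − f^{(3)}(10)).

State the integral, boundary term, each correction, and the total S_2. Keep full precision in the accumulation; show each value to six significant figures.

The integral term ∫_10^46 1/x^3 dx = 0.00476371.
½[f(10) + f(46)] = ½[0.00100000 + 1.02737e-05] = 0.000505137.
Integral + boundary = 0.00526884.
Order-1 term: 1/12 · (-6.70023e-07 − (-0.000300000)) = 2.49442e-05.
After k=1: 0.00529379.
Order-2 term: −1/720 · (-6.33292e-09 − (-6.00000e-05)) = -8.33245e-08.

S_2 ≈ 0.00529370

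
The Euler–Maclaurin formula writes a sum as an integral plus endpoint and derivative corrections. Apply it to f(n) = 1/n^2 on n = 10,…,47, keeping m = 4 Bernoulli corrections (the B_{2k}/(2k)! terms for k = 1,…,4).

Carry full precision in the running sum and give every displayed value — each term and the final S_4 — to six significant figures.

S_4 ≈ 0.0841145

Integral: ∫_10^47 1/x^2 dx = 0.0787234.
Boundary: ½(f(10) + f(47)) = ½(0.0100000 + 0.000452694) = 0.00522635.
So far: 0.0839498.
Order-1 term: 1/12 · (-1.92636e-05 − (-0.00200000)) = 0.000165061.
After k=1: 0.0841148.
Order-2 term: −1/720 · (-1.04646e-07 − (-0.000240000)) = -3.33188e-07.
After k=2: 0.0841145.
Order-3 term: 1/30240 · (-1.42117e-09 − (-7.20000e-05)) = 2.38091e-09.
After k=3: 0.0841145.
Order-4 term: −1/1209600 · (-3.60280e-11 − (-4.03200e-05)) = -3.33333e-11.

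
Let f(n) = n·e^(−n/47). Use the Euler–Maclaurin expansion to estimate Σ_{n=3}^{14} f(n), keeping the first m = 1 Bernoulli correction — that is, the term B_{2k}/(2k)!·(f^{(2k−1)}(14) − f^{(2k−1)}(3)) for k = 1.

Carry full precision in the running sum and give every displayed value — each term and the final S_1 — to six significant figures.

S_1 ≈ 82.8116

∫_3^14 x·e^(−x/47) dx evaluates to 76.2373.
Endpoint term: (f(3) + f(14))/2 = (2.81449 + 10.3935)/2 = 6.60402.
Integral + boundary = 82.8414.
Correction k=1: B_{2}/2! · (f^{(1)}(14) − f^{(1)}(3)) = 1/12 · (0.521257 − 0.878282) = -0.0297521.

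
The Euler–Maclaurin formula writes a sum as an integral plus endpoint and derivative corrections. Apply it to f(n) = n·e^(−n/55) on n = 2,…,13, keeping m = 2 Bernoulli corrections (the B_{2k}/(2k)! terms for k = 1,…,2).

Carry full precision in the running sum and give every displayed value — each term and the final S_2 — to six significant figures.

∫_2^13 x·e^(−x/55) dx evaluates to 70.3420.
Boundary: ½(f(2) + f(13)) = ½(1.92858 + 10.2634) = 6.09600.
Integral + boundary = 76.4380.
Correction k=1: B_{2}/2! · (f^{(1)}(13) − f^{(1)}(2)) = 1/12 · (0.602886 − 0.929225) = -0.0271949.
After k=1: 76.4108.
Correction k=2: B_{4}/4! · (f^{(3)}(13) − f^{(3)}(2)) = −1/720 · (0.000721280 − 0.000944728) = 3.10345e-07.

S_2 ≈ 76.4108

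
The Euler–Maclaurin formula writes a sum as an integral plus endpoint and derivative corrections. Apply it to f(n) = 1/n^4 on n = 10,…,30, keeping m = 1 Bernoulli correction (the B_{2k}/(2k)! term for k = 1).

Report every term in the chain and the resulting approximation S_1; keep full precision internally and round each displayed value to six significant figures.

S_1 ≈ 0.000374925

Integral: ∫_10^30 1/x^4 dx = 0.000320988.
½[f(10) + f(30)] = ½[0.000100000 + 1.23457e-06] = 5.06173e-05.
Integral + boundary = 0.000371605.
Order-1 term: 1/12 · (-1.64609e-07 − (-4.00000e-05)) = 3.31962e-06.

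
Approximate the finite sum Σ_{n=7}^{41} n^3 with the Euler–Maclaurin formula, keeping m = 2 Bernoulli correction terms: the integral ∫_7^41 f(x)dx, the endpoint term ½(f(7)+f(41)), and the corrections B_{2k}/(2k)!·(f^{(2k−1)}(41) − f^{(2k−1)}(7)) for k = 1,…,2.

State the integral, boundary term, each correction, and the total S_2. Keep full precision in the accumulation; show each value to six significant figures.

S_2 ≈ 740880

Integral: ∫_7^41 x^3 dx = 705840.
Endpoint term: (f(7) + f(41))/2 = (343.000 + 68921.0)/2 = 34632.0.
Running total after boundary: 740472.
k=1: B_{2}/(2)! × [f^{(1)}(41) − f^{(1)}(7)] = 1/12 × (5043.00 − 147.000) = 408.000.
Running total after k=1: 740880.
k=2: B_{4}/(4)! × [f^{(3)}(41) − f^{(3)}(7)] = −1/720 × (6.00000 − 6.00000) = 0.00000.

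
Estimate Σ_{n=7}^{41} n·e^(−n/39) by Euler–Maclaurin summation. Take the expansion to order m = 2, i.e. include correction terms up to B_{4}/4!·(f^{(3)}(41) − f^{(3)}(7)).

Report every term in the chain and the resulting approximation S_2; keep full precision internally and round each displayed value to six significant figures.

∫_7^41 x·e^(−x/39) dx evaluates to 408.836.
½[f(7) + f(41)] = ½[5.84989 + 14.3291] = 10.0895.
Running total after boundary: 418.926.
Order-1 term: 1/12 · (-0.0179225 − 0.685701) = -0.0586353.
After k=1: 418.867.
Order-2 term: −1/720 · (0.000447769 − 0.00154970) = 1.53046e-06.

S_2 ≈ 418.867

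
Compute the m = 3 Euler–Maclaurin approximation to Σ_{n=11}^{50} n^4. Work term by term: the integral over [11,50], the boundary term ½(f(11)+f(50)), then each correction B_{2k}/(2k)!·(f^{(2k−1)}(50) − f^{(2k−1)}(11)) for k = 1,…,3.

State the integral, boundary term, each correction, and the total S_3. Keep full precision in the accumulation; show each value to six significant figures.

∫_11^50 x^4 dx evaluates to 6.24678e+07.
Boundary: ½(f(11) + f(50)) = ½(14641.0 + 6.25000e+06) = 3.13232e+06.
So far: 6.56001e+07.
k=1: B_{2}/(2)! × [f^{(1)}(50) − f^{(1)}(11)] = 1/12 × (500000 − 5324.00) = 41223.0.
After k=1: 6.56413e+07.
k=2: B_{4}/(4)! × [f^{(3)}(50) − f^{(3)}(11)] = −1/720 × (1200.00 − 264.000) = -1.30000.
After k=2: 6.56413e+07.
k=3: B_{6}/(6)! × [f^{(5)}(50) − f^{(5)}(11)] = 1/30240 × (0.00000 − 0.00000) = 0.00000.

S_3 ≈ 6.56413e+07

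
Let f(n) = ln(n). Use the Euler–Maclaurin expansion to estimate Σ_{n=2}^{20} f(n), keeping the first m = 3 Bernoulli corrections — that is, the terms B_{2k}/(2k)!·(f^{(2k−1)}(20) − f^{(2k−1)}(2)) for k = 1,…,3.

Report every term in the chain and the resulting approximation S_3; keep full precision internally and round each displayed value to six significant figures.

S_3 ≈ 42.3356

∫_2^20 ln(x) dx evaluates to 40.5284.
½[f(2) + f(20)] = ½[0.693147 + 2.99573] = 1.84444.
So far: 42.3728.
Correction k=1: B_{2}/2! · (f^{(1)}(20) − f^{(1)}(2)) = 1/12 · (0.0500000 − 0.500000) = -0.0375000.
Running total after k=1: 42.3353.
Correction k=2: B_{4}/4! · (f^{(3)}(20) − f^{(3)}(2)) = −1/720 · (0.000250000 − 0.250000) = 0.000346875.
Running total after k=2: 42.3356.
Correction k=3: B_{6}/6! · (f^{(5)}(20) − f^{(5)}(2)) = 1/30240 · (7.50000e-06 − 0.750000) = -2.48013e-05.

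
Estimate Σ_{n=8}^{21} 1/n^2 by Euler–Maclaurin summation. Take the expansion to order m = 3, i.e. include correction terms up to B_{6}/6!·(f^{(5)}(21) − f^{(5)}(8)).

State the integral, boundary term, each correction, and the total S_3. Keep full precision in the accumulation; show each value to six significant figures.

Integral: ∫_8^21 1/x^2 dx = 0.0773810.
Boundary: ½(f(8) + f(21)) = ½(0.0156250 + 0.00226757) = 0.00894629.
So far: 0.0863272.
Order-1 term: 1/12 · (-0.000215959 − (-0.00390625)) = 0.000307524.
Running total after k=1: 0.0866348.
Order-2 term: −1/720 · (-5.87645e-06 − (-0.000732422)) = -1.00909e-06.
Running total after k=2: 0.0866338.
Order-3 term: 1/30240 · (-3.99758e-07 − (-0.000343323)) = 1.13400e-08.

S_3 ≈ 0.0866338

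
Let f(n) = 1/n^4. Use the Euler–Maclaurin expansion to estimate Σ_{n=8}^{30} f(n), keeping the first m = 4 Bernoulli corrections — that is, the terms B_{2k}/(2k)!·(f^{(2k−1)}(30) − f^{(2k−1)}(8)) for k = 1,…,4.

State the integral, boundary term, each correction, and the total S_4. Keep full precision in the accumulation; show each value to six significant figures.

S_4 ≈ 0.000771465

∫_8^30 1/x^4 dx evaluates to 0.000638696.
Endpoint term: (f(8) + f(30))/2 = (0.000244141 + 1.23457e-06)/2 = 0.000122688.
Running total after boundary: 0.000761384.
Correction k=1: B_{2}/2! · (f^{(1)}(30) − f^{(1)}(8)) = 1/12 · (-1.64609e-07 − (-0.000122070)) = 1.01588e-05.
Partial sum through k=1: 0.000771542.
Correction k=2: B_{4}/4! · (f^{(3)}(30) − f^{(3)}(8)) = −1/720 · (-5.48697e-09 − (-5.72205e-05)) = -7.94652e-08.
Partial sum through k=2: 0.000771463.
Correction k=3: B_{6}/6! · (f^{(5)}(30) − f^{(5)}(8)) = 1/30240 · (-3.41411e-10 − (-5.00679e-05)) = 1.65567e-09.
Partial sum through k=3: 0.000771465.
Correction k=4: B_{8}/8! · (f^{(7)}(30) − f^{(7)}(8)) = −1/1209600 · (-3.41411e-11 − (-7.04080e-05)) = -5.82076e-11.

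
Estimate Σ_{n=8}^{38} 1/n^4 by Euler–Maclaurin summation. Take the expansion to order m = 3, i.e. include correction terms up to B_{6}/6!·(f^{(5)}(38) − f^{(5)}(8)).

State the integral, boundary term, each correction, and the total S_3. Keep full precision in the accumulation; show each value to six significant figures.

S_3 ≈ 0.000777368

Integral: ∫_8^38 1/x^4 dx = 0.000644967.
Endpoint term: (f(8) + f(38))/2 = (0.000244141 + 4.79585e-07)/2 = 0.000122310.
So far: 0.000767277.
k=1: B_{2}/(2)! × [f^{(1)}(38) − f^{(1)}(8)] = 1/12 × (-5.04826e-08 − (-0.000122070)) = 1.01683e-05.
Running total after k=1: 0.000777445.
k=2: B_{4}/(4)! × [f^{(3)}(38) − f^{(3)}(8)] = −1/720 × (-1.04881e-09 − (-5.72205e-05)) = -7.94714e-08.
Running total after k=2: 0.000777366.
k=3: B_{6}/(6)! × [f^{(5)}(38) − f^{(5)}(8)] = 1/30240 × (-4.06740e-11 − (-5.00679e-05)) = 1.65568e-09.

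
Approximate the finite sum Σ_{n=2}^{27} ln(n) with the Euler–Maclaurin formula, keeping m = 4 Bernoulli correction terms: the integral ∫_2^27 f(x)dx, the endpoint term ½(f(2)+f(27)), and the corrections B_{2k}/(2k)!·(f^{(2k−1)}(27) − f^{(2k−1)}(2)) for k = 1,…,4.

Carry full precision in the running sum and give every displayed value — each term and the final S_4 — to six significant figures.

S_4 ≈ 64.5575

Integral: ∫_2^27 ln(x) dx = 62.6013.
½[f(2) + f(27)] = ½[0.693147 + 3.29584] = 1.99449.
Running total after boundary: 64.5958.
k=1: B_{2}/(2)! × [f^{(1)}(27) − f^{(1)}(2)] = 1/12 × (0.0370370 − 0.500000) = -0.0385802.
Running total after k=1: 64.5572.
k=2: B_{4}/(4)! × [f^{(3)}(27) − f^{(3)}(2)] = −1/720 × (0.000101611 − 0.250000) = 0.000347081.
Running total after k=2: 64.5576.
k=3: B_{6}/(6)! × [f^{(5)}(27) − f^{(5)}(2)] = 1/30240 × (1.67260e-06 − 0.750000) = -2.48015e-05.
Running total after k=3: 64.5575.
k=4: B_{8}/(8)! × [f^{(7)}(27) − f^{(7)}(2)] = −1/1209600 × (6.88313e-08 − 5.62500) = 4.65030e-06.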